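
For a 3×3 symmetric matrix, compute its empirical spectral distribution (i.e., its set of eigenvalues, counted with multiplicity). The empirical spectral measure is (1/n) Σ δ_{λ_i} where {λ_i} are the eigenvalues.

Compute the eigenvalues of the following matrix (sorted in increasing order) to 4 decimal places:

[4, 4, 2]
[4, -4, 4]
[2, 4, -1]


Since M is real symmetric, all three eigenvalues are real; they are the roots of det(λI − M) = λ³ − (tr M) λ² + s λ − det M, where s is the sum of the principal 2×2 minors.
tr M = 4 + (-4) + (-1) = -1.
s = (4·(-4) − 4²) + (4·(-1) − 2²) + ((-4)·(-1) − 4²) = -32 + (-8) + (-12) = -52.
det M (expand along row 1) = 4·(-12) − 4·(-12) + 2·24 = 48.
Characteristic polynomial: λ³ + λ² − 52λ − 48 = 0.
Substitute λ = y + (tr M)/3 = y − 0.333333 to remove the quadratic term: y³ + p·y + q = 0 with p = s − (tr M)²/3 = -52.333333 and q = −2(tr M)³/27 + (tr M)·s/3 − det M = -30.592593.
Three real roots ⇒ use the trigonometric (Viète) form: r = 2√(−p/3) = 8.353309, φ = arccos(3q/(p·r)) = arccos(0.209943) = 1.359280 rad.
y_k = r·cos(φ/3 − 2πk/3) for k = 0, 1, 2 gives y = 7.510438, -0.588466, -6.921972.
λ_k = y_k − 0.333333 gives λ = 7.1771, -0.9218, -7.2553 (check: the sum is -1.0000 = tr M).

Eigenvalues sorted in increasing order: [-7.2553, -0.9218, 7.1771].


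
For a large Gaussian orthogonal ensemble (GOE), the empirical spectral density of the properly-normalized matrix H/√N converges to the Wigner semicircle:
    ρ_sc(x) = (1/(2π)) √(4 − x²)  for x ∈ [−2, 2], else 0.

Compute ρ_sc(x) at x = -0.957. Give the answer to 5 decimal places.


ρ_sc(x) = (1/(2π)) √(4 − x²). With x = -0.957:
  4 − x² = 4 − (-0.957)² = 4 − 0.915849 = 3.084151.
  √(4 − x²) = 1.756175.
  1/(2π) = 0.159155.
  ρ_sc(-0.957) = 0.159155 · 1.756175 = 0.279504.

Rounded to 5 decimal places: ρ_sc(-0.957) ≈ 0.27950.


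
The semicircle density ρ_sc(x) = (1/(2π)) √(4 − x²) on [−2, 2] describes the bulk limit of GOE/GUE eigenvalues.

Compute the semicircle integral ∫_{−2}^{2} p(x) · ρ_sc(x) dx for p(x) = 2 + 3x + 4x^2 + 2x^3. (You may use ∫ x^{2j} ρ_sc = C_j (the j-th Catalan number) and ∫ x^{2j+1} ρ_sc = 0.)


Write p(x) = Σ a_i x^i, split into monomials and integrate each against ρ_sc separately.
Using ∫ x^{2j} ρ_sc = C_j = (1/(j+1)) C(2j, j) (Catalan numbers) and ∫ x^{2j+1} ρ_sc = 0 (odd monomials vanish by symmetry):
  i = 0 (even): a_0 · C_{0} = 2 · 1 = 2
  i = 1 (odd): ∫ x^1 ρ_sc = 0 (vanishes)
  i = 2 (even): a_2 · C_{1} = 4 · 1 = 4
  i = 3 (odd): ∫ x^3 ρ_sc = 0 (vanishes)

Summing the contributions: ∫_{−2}^{2} p(x) ρ_sc(x) dx = 2 + 4 = 6.


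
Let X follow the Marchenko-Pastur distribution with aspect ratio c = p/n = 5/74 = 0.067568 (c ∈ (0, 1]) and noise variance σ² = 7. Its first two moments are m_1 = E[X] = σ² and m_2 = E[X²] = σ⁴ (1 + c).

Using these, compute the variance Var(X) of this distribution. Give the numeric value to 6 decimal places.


m_1 = E[X] = σ² = 7, so m_1² = 49.
m_2 = E[X²] = σ⁴ (1 + c) = 49 · (1 + 0.067568) = 49 · 1.067568 = 52.310811.
(Note m_2 − m_1² simplifies to c · σ⁴ = 0.067568 · 49.)

Var(X) = m_2 − m_1² = 52.310811 − 49 = 3.310811.


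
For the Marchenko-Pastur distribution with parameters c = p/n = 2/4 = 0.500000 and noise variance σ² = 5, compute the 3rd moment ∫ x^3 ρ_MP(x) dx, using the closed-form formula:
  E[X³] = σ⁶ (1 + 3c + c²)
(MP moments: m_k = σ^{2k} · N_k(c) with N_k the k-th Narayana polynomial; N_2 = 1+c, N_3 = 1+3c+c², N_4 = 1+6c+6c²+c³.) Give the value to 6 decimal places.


E[X³] = σ⁶ (1 + 3c + c²) (third MP moment). With σ² = 5 (so σ⁶ = 125) and c = 2/4 = 0.500000: E[X³] = 125 · (1 + 3·0.500000 + (0.500000)²) = 125 · 2.750000.

So E[X^3] = 343.750000.


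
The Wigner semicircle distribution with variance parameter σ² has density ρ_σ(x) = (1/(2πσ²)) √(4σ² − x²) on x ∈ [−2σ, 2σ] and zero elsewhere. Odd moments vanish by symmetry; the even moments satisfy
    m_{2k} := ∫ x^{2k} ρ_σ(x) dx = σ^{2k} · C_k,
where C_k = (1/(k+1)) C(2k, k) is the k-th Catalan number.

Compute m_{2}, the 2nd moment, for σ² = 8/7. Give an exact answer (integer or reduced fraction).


By the scaled semicircle moment identity, m_{2k} = σ^{2k} · C_k with k = 1.
C_1 = (1/(k+1)) · C(2k, k) = (1/2) · C(2, 1) = (1/2) · 2 = 1.
σ^{2k} = (σ²)^k = (8/7)^1 = 8/7.

Therefore m_{2} = σ^{2} · C_1 = (8/7) · 1 = 8/7.


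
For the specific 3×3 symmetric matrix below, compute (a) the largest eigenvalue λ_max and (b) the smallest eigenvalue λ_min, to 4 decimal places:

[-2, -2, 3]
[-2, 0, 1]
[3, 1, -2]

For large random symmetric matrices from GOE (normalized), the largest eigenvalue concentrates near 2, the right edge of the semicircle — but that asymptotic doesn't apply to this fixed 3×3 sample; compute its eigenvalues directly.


Since M is real symmetric, all three eigenvalues are real; they are the roots of det(λI − M) = λ³ − (tr M) λ² + s λ − det M, where s is the sum of the principal 2×2 minors.
tr M = -2 + 0 + (-2) = -4.
s = ((-2)·0 − (-2)²) + ((-2)·(-2) − 3²) + (0·(-2) − 1²) = -4 + (-5) + (-1) = -10.
det M (expand along row 1) = (-2)·(-1) − (-2)·1 + 3·(-2) = -2.
Characteristic polynomial: λ³ + 4λ² − 10λ + 2 = 0.
Substitute λ = y + (tr M)/3 = y − 1.333333 to remove the quadratic term: y³ + p·y + q = 0 with p = s − (tr M)²/3 = -15.333333 and q = −2(tr M)³/27 + (tr M)·s/3 − det M = 20.074074.
Three real roots ⇒ use the trigonometric (Viète) form: r = 2√(−p/3) = 4.521553, φ = arccos(3q/(p·r)) = arccos(-0.868625) = 2.623218 rad.
y_k = r·cos(φ/3 − 2πk/3) for k = 0, 1, 2 gives y = 2.900363, 1.553858, -4.454221.
λ_k = y_k − 1.333333 gives λ = 1.5670, 0.2205, -5.7876 (check: the sum is -4.0000 = tr M).

Hence λ_max = 1.5670 and λ_min = -5.7876.


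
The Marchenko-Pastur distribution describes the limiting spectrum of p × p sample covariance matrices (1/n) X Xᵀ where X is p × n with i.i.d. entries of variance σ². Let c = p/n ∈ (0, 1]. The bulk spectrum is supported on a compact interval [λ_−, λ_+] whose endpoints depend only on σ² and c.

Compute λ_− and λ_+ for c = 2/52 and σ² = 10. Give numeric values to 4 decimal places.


c = 2/52 = 0.038462; √c = 0.196116.
λ_− = σ² (1 − √c)² = 10 · (1 − 0.196116)² = 10 · (0.803884)² = 6.462293.
λ_+ = σ² (1 + √c)² = 10 · (1 + 0.196116)² = 10 · (1.196116)² = 14.306938.

Rounded to 4 decimal places: λ_− ≈ 6.4623, λ_+ ≈ 14.3069.


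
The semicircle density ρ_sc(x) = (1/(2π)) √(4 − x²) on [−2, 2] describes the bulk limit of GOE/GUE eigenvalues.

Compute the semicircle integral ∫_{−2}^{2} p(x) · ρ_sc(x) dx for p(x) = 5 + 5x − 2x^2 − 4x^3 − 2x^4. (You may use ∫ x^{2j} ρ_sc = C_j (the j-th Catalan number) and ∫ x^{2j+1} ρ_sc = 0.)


Write p(x) = Σ a_i x^i, split into monomials and integrate each against ρ_sc separately.
Using ∫ x^{2j} ρ_sc = C_j = (1/(j+1)) C(2j, j) (Catalan numbers) and ∫ x^{2j+1} ρ_sc = 0 (odd monomials vanish by symmetry):
  i = 0 (even): a_0 · C_{0} = 5 · 1 = 5
  i = 1 (odd): ∫ x^1 ρ_sc = 0 (vanishes)
  i = 2 (even): a_2 · C_{1} = -2 · 1 = -2
  i = 3 (odd): ∫ x^3 ρ_sc = 0 (vanishes)
  i = 4 (even): a_4 · C_{2} = -2 · 2 = -4

Summing the contributions: ∫_{−2}^{2} p(x) ρ_sc(x) dx = 5 + (-2) + (-4) = -1.


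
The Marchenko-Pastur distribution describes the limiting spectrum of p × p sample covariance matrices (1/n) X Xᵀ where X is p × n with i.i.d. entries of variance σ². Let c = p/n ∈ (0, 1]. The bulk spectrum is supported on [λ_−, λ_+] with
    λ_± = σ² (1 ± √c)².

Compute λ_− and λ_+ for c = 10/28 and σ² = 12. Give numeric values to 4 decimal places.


c = 10/28 = 0.357143; √c = 0.597614.
λ_− = σ² (1 − √c)² = 12 · (1 − 0.597614)² = 12 · (0.402386)² = 1.942971.
λ_+ = σ² (1 + √c)² = 12 · (1 + 0.597614)² = 12 · (1.597614)² = 30.628458.

Rounded to 4 decimal places: λ_− ≈ 1.9430, λ_+ ≈ 30.6285.


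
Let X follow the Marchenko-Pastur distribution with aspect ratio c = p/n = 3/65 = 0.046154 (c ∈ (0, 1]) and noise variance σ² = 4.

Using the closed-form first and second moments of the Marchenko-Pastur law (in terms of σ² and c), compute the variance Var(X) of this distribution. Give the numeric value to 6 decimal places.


Recall the MP moments m_1 = E[X] = σ² and m_2 = E[X²] = σ⁴ (1 + c).
m_1 = E[X] = σ² = 4, so m_1² = 16.
m_2 = E[X²] = σ⁴ (1 + c) = 16 · (1 + 0.046154) = 16 · 1.046154 = 16.738462.
(Note m_2 − m_1² simplifies to c · σ⁴ = 0.046154 · 16.)

Var(X) = m_2 − m_1² = 16.738462 − 16 = 0.738462.


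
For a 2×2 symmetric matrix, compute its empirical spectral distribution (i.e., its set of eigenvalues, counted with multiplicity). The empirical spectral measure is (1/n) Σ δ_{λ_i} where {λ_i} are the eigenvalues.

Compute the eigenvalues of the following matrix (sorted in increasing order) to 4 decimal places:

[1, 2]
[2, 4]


Since M is real symmetric, both eigenvalues are real; they are the roots of det(λI − M) = λ² − (tr M) λ + det M.
tr M = 1 + 4 = 5.
det M = 1·4 − 2² = 4 − 4 = 0.
Characteristic polynomial: λ² − 5λ = 0.
Discriminant Δ = (tr M)² − 4·det M = 25 − 0 = 25; √Δ = 5.000000.
λ = (tr M ± √Δ)/2 = (5 ± 5.000000)/2, giving (tr M − √Δ)/2 = 0.0000 and (tr M + √Δ)/2 = 5.0000.

Eigenvalues sorted in increasing order: [0.0000, 5.0000].


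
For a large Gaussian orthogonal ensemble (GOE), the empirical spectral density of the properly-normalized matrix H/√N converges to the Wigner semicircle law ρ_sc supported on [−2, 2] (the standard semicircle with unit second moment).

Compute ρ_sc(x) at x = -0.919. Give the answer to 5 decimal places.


ρ_sc(x) = (1/(2π)) √(4 − x²). With x = -0.919:
  4 − x² = 4 − (-0.919)² = 4 − 0.844561 = 3.155439.
  √(4 − x²) = 1.776356.
  1/(2π) = 0.159155.
  ρ_sc(-0.919) = 0.159155 · 1.776356 = 0.282716.

Rounded to 5 decimal places: ρ_sc(-0.919) ≈ 0.28272.


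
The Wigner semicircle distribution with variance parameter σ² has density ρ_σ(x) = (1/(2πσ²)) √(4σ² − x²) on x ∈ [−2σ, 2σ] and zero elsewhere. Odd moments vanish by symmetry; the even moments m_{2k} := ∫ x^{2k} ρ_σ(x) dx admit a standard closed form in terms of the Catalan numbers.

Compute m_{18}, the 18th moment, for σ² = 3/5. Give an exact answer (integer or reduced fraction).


By the scaled semicircle moment identity, m_{2k} = σ^{2k} · C_k with k = 9.
C_9 = (1/(k+1)) · C(2k, k) = (1/10) · C(18, 9) = (1/10) · 48620 = 4862.
σ^{2k} = (σ²)^k = (3/5)^9 = 19683/1953125.

Therefore m_{18} = σ^{18} · C_9 = (19683/1953125) · 4862 = 95698746/1953125.


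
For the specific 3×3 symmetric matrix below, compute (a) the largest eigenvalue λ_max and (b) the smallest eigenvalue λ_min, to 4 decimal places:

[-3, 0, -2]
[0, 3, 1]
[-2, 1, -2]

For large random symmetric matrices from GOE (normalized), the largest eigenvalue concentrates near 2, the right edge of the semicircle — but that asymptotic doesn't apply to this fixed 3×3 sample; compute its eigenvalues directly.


Since M is real symmetric, all three eigenvalues are real; they are the roots of det(λI − M) = λ³ − (tr M) λ² + s λ − det M, where s is the sum of the principal 2×2 minors.
tr M = -3 + 3 + (-2) = -2.
s = ((-3)·3 − 0²) + ((-3)·(-2) − (-2)²) + (3·(-2) − 1²) = -9 + 2 + (-7) = -14.
det M (expand along row 1) = (-3)·(-7) − 0·2 + (-2)·6 = 9.
Characteristic polynomial: λ³ + 2λ² − 14λ − 9 = 0.
Substitute λ = y + (tr M)/3 = y − 0.666667 to remove the quadratic term: y³ + p·y + q = 0 with p = s − (tr M)²/3 = -15.333333 and q = −2(tr M)³/27 + (tr M)·s/3 − det M = 0.925926.
Three real roots ⇒ use the trigonometric (Viète) form: r = 2√(−p/3) = 4.521553, φ = arccos(3q/(p·r)) = arccos(-0.040066) = 1.610873 rad.
y_k = r·cos(φ/3 − 2πk/3) for k = 0, 1, 2 gives y = 3.885230, 0.060401, -3.945631.
λ_k = y_k − 0.666667 gives λ = 3.2186, -0.6063, -4.6123 (check: the sum is -2.0000 = tr M).

Hence λ_max = 3.2186 and λ_min = -4.6123.


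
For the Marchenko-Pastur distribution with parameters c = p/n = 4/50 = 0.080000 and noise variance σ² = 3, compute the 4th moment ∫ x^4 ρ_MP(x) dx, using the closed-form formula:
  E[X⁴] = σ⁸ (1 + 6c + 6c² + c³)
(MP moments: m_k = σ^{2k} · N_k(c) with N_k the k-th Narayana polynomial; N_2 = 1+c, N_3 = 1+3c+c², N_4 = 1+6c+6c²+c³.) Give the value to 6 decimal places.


E[X⁴] = σ⁸ (1 + 6c + 6c² + c³) (fourth MP moment). With σ² = 3 (so σ⁸ = 81) and c = 4/50 = 0.080000: E[X⁴] = 81 · (1 + 6·0.080000 + 6·(0.080000)² + (0.080000)³) = 81 · 1.518912.

So E[X^4] = 123.031872.


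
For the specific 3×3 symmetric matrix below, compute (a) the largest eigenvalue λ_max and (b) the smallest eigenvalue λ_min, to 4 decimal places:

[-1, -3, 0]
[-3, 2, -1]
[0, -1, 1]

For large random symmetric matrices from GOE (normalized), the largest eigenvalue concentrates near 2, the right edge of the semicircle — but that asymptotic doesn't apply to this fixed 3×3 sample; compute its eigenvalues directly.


Since M is real symmetric, all three eigenvalues are real; they are the roots of det(λI − M) = λ³ − (tr M) λ² + s λ − det M, where s is the sum of the principal 2×2 minors.
tr M = -1 + 2 + 1 = 2.
s = ((-1)·2 − (-3)²) + ((-1)·1 − 0²) + (2·1 − (-1)²) = -11 + (-1) + 1 = -11.
det M (expand along row 1) = (-1)·1 − (-3)·(-3) + 0·3 = -10.
Characteristic polynomial: λ³ − 2λ² − 11λ + 10 = 0.
Substitute λ = y + (tr M)/3 = y + 0.666667 to remove the quadratic term: y³ + p·y + q = 0 with p = s − (tr M)²/3 = -12.333333 and q = −2(tr M)³/27 + (tr M)·s/3 − det M = 2.074074.
Three real roots ⇒ use the trigonometric (Viète) form: r = 2√(−p/3) = 4.055175, φ = arccos(3q/(p·r)) = arccos(-0.124410) = 1.695530 rad.
y_k = r·cos(φ/3 − 2πk/3) for k = 0, 1, 2 gives y = 3.424571, 0.168556, -3.593128.
λ_k = y_k + 0.666667 gives λ = 4.0912, 0.8352, -2.9265 (check: the sum is 2.0000 = tr M).

Hence λ_max = 4.0912 and λ_min = -2.9265.


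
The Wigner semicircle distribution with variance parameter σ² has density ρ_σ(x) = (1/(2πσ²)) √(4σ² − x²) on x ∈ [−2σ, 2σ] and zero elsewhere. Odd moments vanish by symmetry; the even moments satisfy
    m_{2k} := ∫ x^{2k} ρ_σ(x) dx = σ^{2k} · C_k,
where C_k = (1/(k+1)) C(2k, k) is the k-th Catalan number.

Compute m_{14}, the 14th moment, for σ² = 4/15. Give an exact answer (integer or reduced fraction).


By the scaled semicircle moment identity, m_{2k} = σ^{2k} · C_k with k = 7.
C_7 = (1/(k+1)) · C(2k, k) = (1/8) · C(14, 7) = (1/8) · 3432 = 429.
σ^{2k} = (σ²)^k = (4/15)^7 = 16384/170859375.

Therefore m_{14} = σ^{14} · C_7 = (16384/170859375) · 429 = 2342912/56953125.


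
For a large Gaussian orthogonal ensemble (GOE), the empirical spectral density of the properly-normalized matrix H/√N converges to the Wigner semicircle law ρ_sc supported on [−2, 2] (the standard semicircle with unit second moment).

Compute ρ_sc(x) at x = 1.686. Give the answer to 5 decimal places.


ρ_sc(x) = (1/(2π)) √(4 − x²). With x = 1.686:
  4 − x² = 4 − (1.686)² = 4 − 2.842596 = 1.157404.
  √(4 − x²) = 1.075827.
  1/(2π) = 0.159155.
  ρ_sc(1.686) = 0.159155 · 1.075827 = 0.171223.

Rounded to 5 decimal places: ρ_sc(1.686) ≈ 0.17122.


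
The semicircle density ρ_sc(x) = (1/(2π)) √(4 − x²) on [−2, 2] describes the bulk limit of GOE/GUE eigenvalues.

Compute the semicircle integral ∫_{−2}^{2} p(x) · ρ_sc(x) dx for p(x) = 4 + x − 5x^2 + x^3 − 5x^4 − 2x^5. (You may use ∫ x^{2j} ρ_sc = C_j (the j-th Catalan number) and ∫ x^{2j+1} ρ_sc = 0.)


Write p(x) = Σ a_i x^i, split into monomials and integrate each against ρ_sc separately.
Using ∫ x^{2j} ρ_sc = C_j = (1/(j+1)) C(2j, j) (Catalan numbers) and ∫ x^{2j+1} ρ_sc = 0 (odd monomials vanish by symmetry):
  i = 0 (even): a_0 · C_{0} = 4 · 1 = 4
  i = 1 (odd): ∫ x^1 ρ_sc = 0 (vanishes)
  i = 2 (even): a_2 · C_{1} = -5 · 1 = -5
  i = 3 (odd): ∫ x^3 ρ_sc = 0 (vanishes)
  i = 4 (even): a_4 · C_{2} = -5 · 2 = -10
  i = 5 (odd): ∫ x^5 ρ_sc = 0 (vanishes)

Summing the contributions: ∫_{−2}^{2} p(x) ρ_sc(x) dx = 4 + (-5) + (-10) = -11.


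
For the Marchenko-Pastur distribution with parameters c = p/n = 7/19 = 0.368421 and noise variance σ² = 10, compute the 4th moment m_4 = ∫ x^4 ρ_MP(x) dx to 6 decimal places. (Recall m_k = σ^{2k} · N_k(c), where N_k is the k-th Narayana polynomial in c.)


E[X⁴] = σ⁸ (1 + 6c + 6c² + c³) (fourth MP moment). With σ² = 10 (so σ⁸ = 10000) and c = 7/19 = 0.368421: E[X⁴] = 10000 · (1 + 6·0.368421 + 6·(0.368421)² + (0.368421)³) = 10000 · 4.074938.

So E[X^4] = 40749.380376.


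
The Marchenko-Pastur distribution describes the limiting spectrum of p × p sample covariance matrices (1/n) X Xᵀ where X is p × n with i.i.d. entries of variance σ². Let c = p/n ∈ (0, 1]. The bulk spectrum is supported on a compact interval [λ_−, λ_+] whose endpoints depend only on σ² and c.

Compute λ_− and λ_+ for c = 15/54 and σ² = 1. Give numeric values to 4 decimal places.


c = 15/54 = 0.277778; √c = 0.527046.
λ_− = σ² (1 − √c)² = 1 · (1 − 0.527046)² = 1 · (0.472954)² = 0.223685.
λ_+ = σ² (1 + √c)² = 1 · (1 + 0.527046)² = 1 · (1.527046)² = 2.331870.

Rounded to 4 decimal places: λ_− ≈ 0.2237, λ_+ ≈ 2.3319.


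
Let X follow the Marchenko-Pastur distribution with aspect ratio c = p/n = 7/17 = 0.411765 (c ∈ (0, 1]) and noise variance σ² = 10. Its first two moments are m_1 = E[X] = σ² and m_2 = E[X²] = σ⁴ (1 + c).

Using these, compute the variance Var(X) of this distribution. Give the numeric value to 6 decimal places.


m_1 = E[X] = σ² = 10, so m_1² = 100.
m_2 = E[X²] = σ⁴ (1 + c) = 100 · (1 + 0.411765) = 100 · 1.411765 = 141.176471.
(Note m_2 − m_1² simplifies to c · σ⁴ = 0.411765 · 100.)

Var(X) = m_2 − m_1² = 141.176471 − 100 = 41.176471.


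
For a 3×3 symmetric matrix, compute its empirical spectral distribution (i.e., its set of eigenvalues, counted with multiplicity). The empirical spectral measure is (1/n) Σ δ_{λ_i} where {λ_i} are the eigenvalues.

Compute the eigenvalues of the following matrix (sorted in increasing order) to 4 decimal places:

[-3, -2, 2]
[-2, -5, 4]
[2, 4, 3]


Since M is real symmetric, all three eigenvalues are real; they are the roots of det(λI − M) = λ³ − (tr M) λ² + s λ − det M, where s is the sum of the principal 2×2 minors.
tr M = -3 + (-5) + 3 = -5.
s = ((-3)·(-5) − (-2)²) + ((-3)·3 − 2²) + ((-5)·3 − 4²) = 11 + (-13) + (-31) = -33.
det M (expand along row 1) = (-3)·(-31) − (-2)·(-14) + 2·2 = 69.
Characteristic polynomial: λ³ + 5λ² − 33λ − 69 = 0.
Substitute λ = y + (tr M)/3 = y − 1.666667 to remove the quadratic term: y³ + p·y + q = 0 with p = s − (tr M)²/3 = -41.333333 and q = −2(tr M)³/27 + (tr M)·s/3 − det M = -4.740741.
Three real roots ⇒ use the trigonometric (Viète) form: r = 2√(−p/3) = 7.423686, φ = arccos(3q/(p·r)) = arccos(0.046350) = 1.524430 rad.
y_k = r·cos(φ/3 − 2πk/3) for k = 0, 1, 2 gives y = 6.485699, -0.114732, -6.370967.
λ_k = y_k − 1.666667 gives λ = 4.8190, -1.7814, -8.0376 (check: the sum is -5.0000 = tr M).

Eigenvalues sorted in increasing order: [-8.0376, -1.7814, 4.8190].


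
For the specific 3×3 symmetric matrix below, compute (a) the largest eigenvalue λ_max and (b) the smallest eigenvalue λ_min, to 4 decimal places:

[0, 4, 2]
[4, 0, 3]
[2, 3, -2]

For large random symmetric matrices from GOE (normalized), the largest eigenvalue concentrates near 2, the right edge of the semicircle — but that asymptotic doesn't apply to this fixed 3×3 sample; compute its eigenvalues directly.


Since M is real symmetric, all three eigenvalues are real; they are the roots of det(λI − M) = λ³ − (tr M) λ² + s λ − det M, where s is the sum of the principal 2×2 minors.
tr M = 0 + 0 + (-2) = -2.
s = (0·0 − 4²) + (0·(-2) − 2²) + (0·(-2) − 3²) = -16 + (-4) + (-9) = -29.
det M (expand along row 1) = 0·(-9) − 4·(-14) + 2·12 = 80.
Characteristic polynomial: λ³ + 2λ² − 29λ − 80 = 0.
Substitute λ = y + (tr M)/3 = y − 0.666667 to remove the quadratic term: y³ + p·y + q = 0 with p = s − (tr M)²/3 = -30.333333 and q = −2(tr M)³/27 + (tr M)·s/3 − det M = -60.074074.
Three real roots ⇒ use the trigonometric (Viète) form: r = 2√(−p/3) = 6.359595, φ = arccos(3q/(p·r)) = arccos(0.934241) = 0.364672 rad.
y_k = r·cos(φ/3 − 2πk/3) for k = 0, 1, 2 gives y = 6.312667, -2.488495, -3.824172.
λ_k = y_k − 0.666667 gives λ = 5.6460, -3.1552, -4.4908 (check: the sum is -2.0000 = tr M).

Hence λ_max = 5.6460 and λ_min = -4.4908.


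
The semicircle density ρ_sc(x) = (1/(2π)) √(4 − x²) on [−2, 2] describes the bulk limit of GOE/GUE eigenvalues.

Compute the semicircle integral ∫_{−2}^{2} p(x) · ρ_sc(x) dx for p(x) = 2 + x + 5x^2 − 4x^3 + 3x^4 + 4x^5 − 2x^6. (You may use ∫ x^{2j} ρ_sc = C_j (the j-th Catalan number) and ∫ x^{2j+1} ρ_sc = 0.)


Write p(x) = Σ a_i x^i, split into monomials and integrate each against ρ_sc separately.
Using ∫ x^{2j} ρ_sc = C_j = (1/(j+1)) C(2j, j) (Catalan numbers) and ∫ x^{2j+1} ρ_sc = 0 (odd monomials vanish by symmetry):
  i = 0 (even): a_0 · C_{0} = 2 · 1 = 2
  i = 1 (odd): ∫ x^1 ρ_sc = 0 (vanishes)
  i = 2 (even): a_2 · C_{1} = 5 · 1 = 5
  i = 3 (odd): ∫ x^3 ρ_sc = 0 (vanishes)
  i = 4 (even): a_4 · C_{2} = 3 · 2 = 6
  i = 5 (odd): ∫ x^5 ρ_sc = 0 (vanishes)
  i = 6 (even): a_6 · C_{3} = -2 · 5 = -10

Summing the contributions: ∫_{−2}^{2} p(x) ρ_sc(x) dx = 2 + 5 + 6 + (-10) = 3.


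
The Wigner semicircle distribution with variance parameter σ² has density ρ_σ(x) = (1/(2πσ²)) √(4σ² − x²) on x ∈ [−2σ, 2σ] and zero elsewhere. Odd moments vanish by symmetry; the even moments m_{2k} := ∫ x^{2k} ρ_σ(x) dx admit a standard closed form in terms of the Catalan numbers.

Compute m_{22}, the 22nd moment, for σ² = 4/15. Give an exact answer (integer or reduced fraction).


By the scaled semicircle moment identity, m_{2k} = σ^{2k} · C_k with k = 11.
C_11 = (1/(k+1)) · C(2k, k) = (1/12) · C(22, 11) = (1/12) · 705432 = 58786.
σ^{2k} = (σ²)^k = (4/15)^11 = 4194304/8649755859375.

Therefore m_{22} = σ^{22} · C_11 = (4194304/8649755859375) · 58786 = 246566354944/8649755859375.


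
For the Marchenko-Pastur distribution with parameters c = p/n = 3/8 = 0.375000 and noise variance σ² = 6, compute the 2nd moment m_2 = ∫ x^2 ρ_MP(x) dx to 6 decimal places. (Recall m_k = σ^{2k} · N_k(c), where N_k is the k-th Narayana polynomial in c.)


E[X²] = σ⁴ (1 + c) (second MP moment). With σ² = 6 (so σ⁴ = 36) and c = 3/8 = 0.375000: E[X²] = 36 · (1 + 0.375000) = 36 · 1.375000.

So E[X^2] = 49.500000.


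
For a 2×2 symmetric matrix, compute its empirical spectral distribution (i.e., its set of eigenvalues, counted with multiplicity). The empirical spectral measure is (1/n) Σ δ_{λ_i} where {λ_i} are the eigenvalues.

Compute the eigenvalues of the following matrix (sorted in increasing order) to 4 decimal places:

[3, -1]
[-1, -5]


Since M is real symmetric, both eigenvalues are real; they are the roots of det(λI − M) = λ² − (tr M) λ + det M.
tr M = 3 + (-5) = -2.
det M = 3·(-5) − (-1)² = -15 − 1 = -16.
Characteristic polynomial: λ² + 2λ − 16 = 0.
Discriminant Δ = (tr M)² − 4·det M = 4 − (-64) = 68; √Δ = 8.246211.
λ = (tr M ± √Δ)/2 = (-2 ± 8.246211)/2, giving (tr M − √Δ)/2 = -5.1231 and (tr M + √Δ)/2 = 3.1231.

Eigenvalues sorted in increasing order: [-5.1231, 3.1231].


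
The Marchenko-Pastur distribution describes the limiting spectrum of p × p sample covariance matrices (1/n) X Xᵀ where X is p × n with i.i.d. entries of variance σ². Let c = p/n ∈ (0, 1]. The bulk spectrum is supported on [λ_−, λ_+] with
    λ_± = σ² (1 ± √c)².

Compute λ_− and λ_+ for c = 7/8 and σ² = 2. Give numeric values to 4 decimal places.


c = 7/8 = 0.875000; √c = 0.935414.
λ_− = σ² (1 − √c)² = 2 · (1 − 0.935414)² = 2 · (0.064586)² = 0.008343.
λ_+ = σ² (1 + √c)² = 2 · (1 + 0.935414)² = 2 · (1.935414)² = 7.491657.

Rounded to 4 decimal places: λ_− ≈ 0.0083, λ_+ ≈ 7.4917.


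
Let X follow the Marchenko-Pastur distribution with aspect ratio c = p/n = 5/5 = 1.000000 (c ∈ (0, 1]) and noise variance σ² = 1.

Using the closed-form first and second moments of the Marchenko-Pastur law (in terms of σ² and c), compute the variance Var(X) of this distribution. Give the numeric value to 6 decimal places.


Recall the MP moments m_1 = E[X] = σ² and m_2 = E[X²] = σ⁴ (1 + c).
m_1 = E[X] = σ² = 1, so m_1² = 1.
m_2 = E[X²] = σ⁴ (1 + c) = 1 · (1 + 1.000000) = 1 · 2.000000 = 2.000000.
(Note m_2 − m_1² simplifies to c · σ⁴ = 1.000000 · 1.)

Var(X) = m_2 − m_1² = 2.000000 − 1 = 1.000000.


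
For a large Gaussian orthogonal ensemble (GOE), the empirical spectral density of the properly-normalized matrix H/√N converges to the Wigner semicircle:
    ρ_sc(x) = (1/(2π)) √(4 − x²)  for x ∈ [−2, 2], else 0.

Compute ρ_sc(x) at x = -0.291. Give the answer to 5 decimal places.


ρ_sc(x) = (1/(2π)) √(4 − x²). With x = -0.291:
  4 − x² = 4 − (-0.291)² = 4 − 0.084681 = 3.915319.
  √(4 − x²) = 1.978717.
  1/(2π) = 0.159155.
  ρ_sc(-0.291) = 0.159155 · 1.978717 = 0.314923.

Rounded to 5 decimal places: ρ_sc(-0.291) ≈ 0.31492.


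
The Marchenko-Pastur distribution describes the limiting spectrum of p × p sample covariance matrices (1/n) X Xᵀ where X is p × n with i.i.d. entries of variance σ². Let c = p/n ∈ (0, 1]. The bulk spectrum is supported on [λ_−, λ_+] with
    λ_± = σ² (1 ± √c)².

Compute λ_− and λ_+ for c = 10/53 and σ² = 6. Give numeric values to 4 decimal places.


c = 10/53 = 0.188679; √c = 0.434372.
λ_− = σ² (1 − √c)² = 6 · (1 − 0.434372)² = 6 · (0.565628)² = 1.919609.
λ_+ = σ² (1 + √c)² = 6 · (1 + 0.434372)² = 6 · (1.434372)² = 12.344542.

Rounded to 4 decimal places: λ_− ≈ 1.9196, λ_+ ≈ 12.3445.


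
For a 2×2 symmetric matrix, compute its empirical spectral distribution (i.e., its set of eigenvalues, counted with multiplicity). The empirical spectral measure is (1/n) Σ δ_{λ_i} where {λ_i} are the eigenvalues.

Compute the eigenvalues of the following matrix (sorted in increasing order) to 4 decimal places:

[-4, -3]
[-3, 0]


Since M is real symmetric, both eigenvalues are real; they are the roots of det(λI − M) = λ² − (tr M) λ + det M.
tr M = -4 + 0 = -4.
det M = (-4)·0 − (-3)² = 0 − 9 = -9.
Characteristic polynomial: λ² + 4λ − 9 = 0.
Discriminant Δ = (tr M)² − 4·det M = 16 − (-36) = 52; √Δ = 7.211103.
λ = (tr M ± √Δ)/2 = (-4 ± 7.211103)/2, giving (tr M − √Δ)/2 = -5.6056 and (tr M + √Δ)/2 = 1.6056.

Eigenvalues sorted in increasing order: [-5.6056, 1.6056].


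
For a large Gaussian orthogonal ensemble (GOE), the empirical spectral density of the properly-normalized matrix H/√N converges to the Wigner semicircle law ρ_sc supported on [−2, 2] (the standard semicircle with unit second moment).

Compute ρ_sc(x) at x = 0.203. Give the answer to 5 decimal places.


ρ_sc(x) = (1/(2π)) √(4 − x²). With x = 0.203:
  4 − x² = 4 − (0.203)² = 4 − 0.041209 = 3.958791.
  √(4 − x²) = 1.989671.
  1/(2π) = 0.159155.
  ρ_sc(0.203) = 0.159155 · 1.989671 = 0.316666.

Rounded to 5 decimal places: ρ_sc(0.203) ≈ 0.31667.


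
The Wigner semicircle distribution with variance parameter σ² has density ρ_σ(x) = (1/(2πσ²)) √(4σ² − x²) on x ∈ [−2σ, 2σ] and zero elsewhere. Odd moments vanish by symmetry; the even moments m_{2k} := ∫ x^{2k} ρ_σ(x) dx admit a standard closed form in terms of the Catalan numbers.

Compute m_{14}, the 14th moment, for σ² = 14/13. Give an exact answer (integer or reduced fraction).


By the scaled semicircle moment identity, m_{2k} = σ^{2k} · C_k with k = 7.
C_7 = (1/(k+1)) · C(2k, k) = (1/8) · C(14, 7) = (1/8) · 3432 = 429.
σ^{2k} = (σ²)^k = (14/13)^7 = 105413504/62748517.

Therefore m_{14} = σ^{14} · C_7 = (105413504/62748517) · 429 = 3478645632/4826809.


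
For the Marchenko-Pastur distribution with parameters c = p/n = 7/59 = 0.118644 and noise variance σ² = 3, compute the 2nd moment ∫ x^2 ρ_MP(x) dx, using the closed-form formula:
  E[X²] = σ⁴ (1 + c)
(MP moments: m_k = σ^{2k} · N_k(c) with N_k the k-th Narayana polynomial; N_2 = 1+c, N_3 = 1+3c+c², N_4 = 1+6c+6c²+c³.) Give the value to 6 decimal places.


E[X²] = σ⁴ (1 + c) (second MP moment). With σ² = 3 (so σ⁴ = 9) and c = 7/59 = 0.118644: E[X²] = 9 · (1 + 0.118644) = 9 · 1.118644.

So E[X^2] = 10.067797.


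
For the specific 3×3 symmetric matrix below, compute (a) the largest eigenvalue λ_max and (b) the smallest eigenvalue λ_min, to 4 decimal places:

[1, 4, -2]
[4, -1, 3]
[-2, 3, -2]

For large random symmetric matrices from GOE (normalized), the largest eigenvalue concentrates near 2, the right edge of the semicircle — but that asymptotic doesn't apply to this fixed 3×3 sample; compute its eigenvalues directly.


Since M is real symmetric, all three eigenvalues are real; they are the roots of det(λI − M) = λ³ − (tr M) λ² + s λ − det M, where s is the sum of the principal 2×2 minors.
tr M = 1 + (-1) + (-2) = -2.
s = (1·(-1) − 4²) + (1·(-2) − (-2)²) + ((-1)·(-2) − 3²) = -17 + (-6) + (-7) = -30.
det M (expand along row 1) = 1·(-7) − 4·(-2) + (-2)·10 = -19.
Characteristic polynomial: λ³ + 2λ² − 30λ + 19 = 0.
Substitute λ = y + (tr M)/3 = y − 0.666667 to remove the quadratic term: y³ + p·y + q = 0 with p = s − (tr M)²/3 = -31.333333 and q = −2(tr M)³/27 + (tr M)·s/3 − det M = 39.592593.
Three real roots ⇒ use the trigonometric (Viète) form: r = 2√(−p/3) = 6.463573, φ = arccos(3q/(p·r)) = arccos(-0.586484) = 2.197507 rad.
y_k = r·cos(φ/3 − 2πk/3) for k = 0, 1, 2 gives y = 4.805688, 1.340464, -6.146152.
λ_k = y_k − 0.666667 gives λ = 4.1390, 0.6738, -6.8128 (check: the sum is -2.0000 = tr M).

Hence λ_max = 4.1390 and λ_min = -6.8128.


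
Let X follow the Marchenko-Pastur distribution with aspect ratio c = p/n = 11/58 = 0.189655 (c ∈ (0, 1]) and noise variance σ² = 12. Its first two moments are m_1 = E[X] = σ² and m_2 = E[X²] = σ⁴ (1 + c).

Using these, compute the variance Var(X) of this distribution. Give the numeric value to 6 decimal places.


m_1 = E[X] = σ² = 12, so m_1² = 144.
m_2 = E[X²] = σ⁴ (1 + c) = 144 · (1 + 0.189655) = 144 · 1.189655 = 171.310345.
(Note m_2 − m_1² simplifies to c · σ⁴ = 0.189655 · 144.)

Var(X) = m_2 − m_1² = 171.310345 − 144 = 27.310345.


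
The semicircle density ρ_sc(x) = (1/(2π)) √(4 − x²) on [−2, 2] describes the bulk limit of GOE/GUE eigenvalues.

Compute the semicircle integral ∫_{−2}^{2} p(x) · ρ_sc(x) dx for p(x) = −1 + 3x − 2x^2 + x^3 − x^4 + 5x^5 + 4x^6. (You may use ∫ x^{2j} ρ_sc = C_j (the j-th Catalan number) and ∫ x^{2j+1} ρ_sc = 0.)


Write p(x) = Σ a_i x^i, split into monomials and integrate each against ρ_sc separately.
Using ∫ x^{2j} ρ_sc = C_j = (1/(j+1)) C(2j, j) (Catalan numbers) and ∫ x^{2j+1} ρ_sc = 0 (odd monomials vanish by symmetry):
  i = 0 (even): a_0 · C_{0} = -1 · 1 = -1
  i = 1 (odd): ∫ x^1 ρ_sc = 0 (vanishes)
  i = 2 (even): a_2 · C_{1} = -2 · 1 = -2
  i = 3 (odd): ∫ x^3 ρ_sc = 0 (vanishes)
  i = 4 (even): a_4 · C_{2} = -1 · 2 = -2
  i = 5 (odd): ∫ x^5 ρ_sc = 0 (vanishes)
  i = 6 (even): a_6 · C_{3} = 4 · 5 = 20

Summing the contributions: ∫_{−2}^{2} p(x) ρ_sc(x) dx = (-1) + (-2) + (-2) + 20 = 15.


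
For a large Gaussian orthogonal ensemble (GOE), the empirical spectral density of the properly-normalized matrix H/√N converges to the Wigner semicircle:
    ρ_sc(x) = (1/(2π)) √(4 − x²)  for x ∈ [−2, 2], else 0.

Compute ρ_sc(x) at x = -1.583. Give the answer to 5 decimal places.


ρ_sc(x) = (1/(2π)) √(4 − x²). With x = -1.583:
  4 − x² = 4 − (-1.583)² = 4 − 2.505889 = 1.494111.
  √(4 − x²) = 1.222338.
  1/(2π) = 0.159155.
  ρ_sc(-1.583) = 0.159155 · 1.222338 = 0.194541.

Rounded to 5 decimal places: ρ_sc(-1.583) ≈ 0.19454.


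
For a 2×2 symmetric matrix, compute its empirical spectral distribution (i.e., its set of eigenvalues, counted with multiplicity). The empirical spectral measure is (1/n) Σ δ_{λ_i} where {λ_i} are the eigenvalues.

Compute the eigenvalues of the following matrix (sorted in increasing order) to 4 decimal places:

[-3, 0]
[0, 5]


Since M is real symmetric, both eigenvalues are real; they are the roots of det(λI − M) = λ² − (tr M) λ + det M.
tr M = -3 + 5 = 2.
det M = (-3)·5 − 0² = -15 − 0 = -15.
Characteristic polynomial: λ² − 2λ − 15 = 0.
Discriminant Δ = (tr M)² − 4·det M = 4 − (-60) = 64; √Δ = 8.000000.
λ = (tr M ± √Δ)/2 = (2 ± 8.000000)/2, giving (tr M − √Δ)/2 = -3.0000 and (tr M + √Δ)/2 = 5.0000.

Eigenvalues sorted in increasing order: [-3.0000, 5.0000].


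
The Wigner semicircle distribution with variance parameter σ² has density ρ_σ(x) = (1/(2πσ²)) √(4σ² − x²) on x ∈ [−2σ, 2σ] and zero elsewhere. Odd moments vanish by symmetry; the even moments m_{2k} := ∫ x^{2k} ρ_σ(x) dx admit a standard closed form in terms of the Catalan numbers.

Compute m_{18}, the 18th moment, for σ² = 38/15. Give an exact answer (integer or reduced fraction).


By the scaled semicircle moment identity, m_{2k} = σ^{2k} · C_k with k = 9.
C_9 = (1/(k+1)) · C(2k, k) = (1/10) · C(18, 9) = (1/10) · 48620 = 4862.
σ^{2k} = (σ²)^k = (38/15)^9 = 165216101262848/38443359375.

Therefore m_{18} = σ^{18} · C_9 = (165216101262848/38443359375) · 4862 = 803280684339966976/38443359375.


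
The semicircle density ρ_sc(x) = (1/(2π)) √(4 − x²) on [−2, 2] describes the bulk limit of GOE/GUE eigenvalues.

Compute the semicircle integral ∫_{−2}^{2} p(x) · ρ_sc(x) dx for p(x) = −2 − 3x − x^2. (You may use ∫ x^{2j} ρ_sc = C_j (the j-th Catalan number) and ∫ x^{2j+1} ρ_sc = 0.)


Write p(x) = Σ a_i x^i, split into monomials and integrate each against ρ_sc separately.
Using ∫ x^{2j} ρ_sc = C_j = (1/(j+1)) C(2j, j) (Catalan numbers) and ∫ x^{2j+1} ρ_sc = 0 (odd monomials vanish by symmetry):
  i = 0 (even): a_0 · C_{0} = -2 · 1 = -2
  i = 1 (odd): ∫ x^1 ρ_sc = 0 (vanishes)
  i = 2 (even): a_2 · C_{1} = -1 · 1 = -1

Summing the contributions: ∫_{−2}^{2} p(x) ρ_sc(x) dx = (-2) + (-1) = -3.


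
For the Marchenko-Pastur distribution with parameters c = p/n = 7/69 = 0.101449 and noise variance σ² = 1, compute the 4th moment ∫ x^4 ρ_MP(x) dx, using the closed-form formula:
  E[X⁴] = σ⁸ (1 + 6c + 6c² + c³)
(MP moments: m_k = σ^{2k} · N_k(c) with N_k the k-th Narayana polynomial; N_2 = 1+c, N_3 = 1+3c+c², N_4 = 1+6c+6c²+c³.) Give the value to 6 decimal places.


E[X⁴] = σ⁸ (1 + 6c + 6c² + c³) (fourth MP moment). With σ² = 1 (so σ⁸ = 1) and c = 7/69 = 0.101449: E[X⁴] = 1 · (1 + 6·0.101449 + 6·(0.101449)² + (0.101449)³) = 1 · 1.671491.

So E[X^4] = 1.671491.


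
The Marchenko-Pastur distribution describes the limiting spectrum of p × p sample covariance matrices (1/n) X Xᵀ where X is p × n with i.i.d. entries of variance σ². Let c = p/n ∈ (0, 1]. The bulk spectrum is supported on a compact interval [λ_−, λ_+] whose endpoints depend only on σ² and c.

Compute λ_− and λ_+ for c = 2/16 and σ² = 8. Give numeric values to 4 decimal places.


c = 2/16 = 0.125000; √c = 0.353553.
λ_− = σ² (1 − √c)² = 8 · (1 − 0.353553)² = 8 · (0.646447)² = 3.343146.
λ_+ = σ² (1 + √c)² = 8 · (1 + 0.353553)² = 8 · (1.353553)² = 14.656854.

Rounded to 4 decimal places: λ_− ≈ 3.3431, λ_+ ≈ 14.6569.


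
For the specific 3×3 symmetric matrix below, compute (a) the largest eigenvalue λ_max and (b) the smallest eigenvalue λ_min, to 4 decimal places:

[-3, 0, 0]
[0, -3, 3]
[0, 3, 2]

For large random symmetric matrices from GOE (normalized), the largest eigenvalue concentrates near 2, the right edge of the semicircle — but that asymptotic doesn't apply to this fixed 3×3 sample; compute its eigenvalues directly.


Since M is real symmetric, all three eigenvalues are real; they are the roots of det(λI − M) = λ³ − (tr M) λ² + s λ − det M, where s is the sum of the principal 2×2 minors.
tr M = -3 + (-3) + 2 = -4.
s = ((-3)·(-3) − 0²) + ((-3)·2 − 0²) + ((-3)·2 − 3²) = 9 + (-6) + (-15) = -12.
det M (expand along row 1) = (-3)·(-15) − 0·0 + 0·0 = 45.
Characteristic polynomial: λ³ + 4λ² − 12λ − 45 = 0.
Substitute λ = y + (tr M)/3 = y − 1.333333 to remove the quadratic term: y³ + p·y + q = 0 with p = s − (tr M)²/3 = -17.333333 and q = −2(tr M)³/27 + (tr M)·s/3 − det M = -24.259259.
Three real roots ⇒ use the trigonometric (Viète) form: r = 2√(−p/3) = 4.807402, φ = arccos(3q/(p·r)) = arccos(0.873386) = 0.508684 rad.
y_k = r·cos(φ/3 − 2πk/3) for k = 0, 1, 2 gives y = 4.738458, -1.666667, -3.071792.
λ_k = y_k − 1.333333 gives λ = 3.4051, -3.0000, -4.4051 (check: the sum is -4.0000 = tr M).

Hence λ_max = 3.4051 and λ_min = -4.4051.


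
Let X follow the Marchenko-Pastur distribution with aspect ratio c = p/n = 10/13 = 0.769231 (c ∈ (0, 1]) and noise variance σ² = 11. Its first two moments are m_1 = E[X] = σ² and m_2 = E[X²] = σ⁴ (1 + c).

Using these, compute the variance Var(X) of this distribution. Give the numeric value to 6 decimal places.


m_1 = E[X] = σ² = 11, so m_1² = 121.
m_2 = E[X²] = σ⁴ (1 + c) = 121 · (1 + 0.769231) = 121 · 1.769231 = 214.076923.
(Note m_2 − m_1² simplifies to c · σ⁴ = 0.769231 · 121.)

Var(X) = m_2 − m_1² = 214.076923 − 121 = 93.076923.


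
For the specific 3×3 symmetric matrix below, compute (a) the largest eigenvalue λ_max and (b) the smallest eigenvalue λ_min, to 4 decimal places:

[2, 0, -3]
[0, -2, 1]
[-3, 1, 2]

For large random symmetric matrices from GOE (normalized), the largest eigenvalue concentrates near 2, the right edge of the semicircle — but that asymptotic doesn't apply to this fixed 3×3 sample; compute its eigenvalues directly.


Since M is real symmetric, all three eigenvalues are real; they are the roots of det(λI − M) = λ³ − (tr M) λ² + s λ − det M, where s is the sum of the principal 2×2 minors.
tr M = 2 + (-2) + 2 = 2.
s = (2·(-2) − 0²) + (2·2 − (-3)²) + ((-2)·2 − 1²) = -4 + (-5) + (-5) = -14.
det M (expand along row 1) = 2·(-5) − 0·3 + (-3)·(-6) = 8.
Characteristic polynomial: λ³ − 2λ² − 14λ − 8 = 0.
Substitute λ = y + (tr M)/3 = y + 0.666667 to remove the quadratic term: y³ + p·y + q = 0 with p = s − (tr M)²/3 = -15.333333 and q = −2(tr M)³/27 + (tr M)·s/3 − det M = -17.925926.
Three real roots ⇒ use the trigonometric (Viète) form: r = 2√(−p/3) = 4.521553, φ = arccos(3q/(p·r)) = arccos(0.775673) = 0.683016 rad.
y_k = r·cos(φ/3 − 2πk/3) for k = 0, 1, 2 gives y = 4.404872, -1.318605, -3.086267.
λ_k = y_k + 0.666667 gives λ = 5.0715, -0.6519, -2.4196 (check: the sum is 2.0000 = tr M).

Hence λ_max = 5.0715 and λ_min = -2.4196.


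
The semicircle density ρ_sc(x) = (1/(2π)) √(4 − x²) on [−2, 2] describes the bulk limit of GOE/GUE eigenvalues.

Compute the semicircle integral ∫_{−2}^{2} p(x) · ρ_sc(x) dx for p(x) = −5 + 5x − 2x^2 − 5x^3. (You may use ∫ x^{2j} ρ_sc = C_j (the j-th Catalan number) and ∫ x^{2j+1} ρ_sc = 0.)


Write p(x) = Σ a_i x^i, split into monomials and integrate each against ρ_sc separately.
Using ∫ x^{2j} ρ_sc = C_j = (1/(j+1)) C(2j, j) (Catalan numbers) and ∫ x^{2j+1} ρ_sc = 0 (odd monomials vanish by symmetry):
  i = 0 (even): a_0 · C_{0} = -5 · 1 = -5
  i = 1 (odd): ∫ x^1 ρ_sc = 0 (vanishes)
  i = 2 (even): a_2 · C_{1} = -2 · 1 = -2
  i = 3 (odd): ∫ x^3 ρ_sc = 0 (vanishes)

Summing the contributions: ∫_{−2}^{2} p(x) ρ_sc(x) dx = (-5) + (-2) = -7.
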